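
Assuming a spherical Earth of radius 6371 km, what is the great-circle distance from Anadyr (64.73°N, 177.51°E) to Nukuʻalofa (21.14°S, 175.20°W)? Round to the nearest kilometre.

Δλ = -175.20 − 177.51 = -352.71°; wrapped into (−180°, 180°]: 7.29°.
Δφ = -21.14 − 64.73 = -85.87°.
a = sin²(Δφ/2) + cos φ₁ · cos φ₂ · sin²(Δλ/2) = 0.465599.
c = 2·atan2(√a, √(1−a)) = 1.50194 rad → d = 6371·c ≈ 9568.86 km.

9569 km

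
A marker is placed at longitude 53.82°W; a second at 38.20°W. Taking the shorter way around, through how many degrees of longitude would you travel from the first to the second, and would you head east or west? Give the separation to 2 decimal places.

15.62° east

Raw difference: -38.20 − -53.82 = 15.62°.
Normalise into (−180°, 180°]: 15.62° stays 15.62°.
Positive ⇒ the second point lies to the east; separation 15.62°.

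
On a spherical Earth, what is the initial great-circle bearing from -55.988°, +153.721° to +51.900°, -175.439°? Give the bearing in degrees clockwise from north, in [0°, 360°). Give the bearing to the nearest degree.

20°

Δλ = -175.439 − 153.721 = -329.160°; wrapped into (−180°, 180°]: 30.840°.
θ = atan2( sin Δλ · cos φ₂ , cos φ₁ · sin φ₂ − sin φ₁ · cos φ₂ · cos Δλ )
  = atan2(0.31632, 0.87934) = 19.785° → normalised to [0°, 360°): 19.785°.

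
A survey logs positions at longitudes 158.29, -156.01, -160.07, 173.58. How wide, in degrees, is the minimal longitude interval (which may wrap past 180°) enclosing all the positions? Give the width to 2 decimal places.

Sort the longitudes: -160.07°, -156.01°, +158.29°, +173.58°.
Eastward gaps between consecutive values (wrapping around): 4.06°, 314.30°, 15.29°, 26.35°.
Largest gap = 314.30° ⇒ minimal covering band is its complement: 360° − 314.30° = 45.70°.
Band runs from +158.29° eastward to -156.01°, crossing the antimeridian.

45.70°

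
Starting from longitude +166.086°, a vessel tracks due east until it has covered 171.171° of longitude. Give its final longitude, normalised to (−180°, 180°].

Start at +166.086°; shift +171.171° → +337.257°.
+337.257° lies outside (−180°, 180°]; subtract 360° → -22.743°.

-22.743°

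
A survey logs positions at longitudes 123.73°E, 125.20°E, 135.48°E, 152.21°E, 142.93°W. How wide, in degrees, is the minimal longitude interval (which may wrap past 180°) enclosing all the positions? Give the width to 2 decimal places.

Sort the longitudes: -142.93°, +123.73°, +125.20°, +135.48°, +152.21°.
Eastward gaps between consecutive values (wrapping around): 266.66°, 1.47°, 10.28°, 16.73°, 64.86°.
Largest gap = 266.66° ⇒ minimal covering band is its complement: 360° − 266.66° = 93.34°.
Band runs from +123.73° eastward to -142.93°, crossing the antimeridian.

93.34°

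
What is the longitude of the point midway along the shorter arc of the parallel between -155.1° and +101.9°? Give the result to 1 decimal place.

+153.4°

Signed shortest Δλ from -155.1° to +101.9° is -103.0°.
Midpoint longitude = -155.1° + (-103.0°)/2 = -155.1° − 51.5° = -206.6°.
Normalise into (−180°, 180°]: +153.4°.
(The naïve average (-155.1 + +101.9)/2 = -26.6° is on the wrong side of the globe.)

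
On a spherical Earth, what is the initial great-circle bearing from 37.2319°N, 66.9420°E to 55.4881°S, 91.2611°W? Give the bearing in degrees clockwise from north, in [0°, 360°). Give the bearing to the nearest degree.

212°

Δλ = -91.2611 − 66.9420 = -158.2031°.
θ = atan2( sin Δλ · cos φ₂ , cos φ₁ · sin φ₂ − sin φ₁ · cos φ₂ · cos Δλ )
  = atan2(-0.21038, -0.33777) = -148.084° → normalised to [0°, 360°): 211.916°.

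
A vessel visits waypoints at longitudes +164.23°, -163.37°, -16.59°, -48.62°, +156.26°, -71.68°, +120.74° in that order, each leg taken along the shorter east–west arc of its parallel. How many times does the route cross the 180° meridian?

4

Leg 1: +164.23° → -163.37°, shortest Δλ = 32.4° (east) — crosses 180°.
Leg 2: -163.37° → -16.59°, shortest Δλ = 146.78° (east) — does not cross 180°.
Leg 3: -16.59° → -48.62°, shortest Δλ = -32.03° (west) — does not cross 180°.
Leg 4: -48.62° → +156.26°, shortest Δλ = -155.12° (west) — crosses 180°.
Leg 5: +156.26° → -71.68°, shortest Δλ = 132.06° (east) — crosses 180°.
Leg 6: -71.68° → +120.74°, shortest Δλ = -167.58° (west) — crosses 180°.
Total crossings: 4.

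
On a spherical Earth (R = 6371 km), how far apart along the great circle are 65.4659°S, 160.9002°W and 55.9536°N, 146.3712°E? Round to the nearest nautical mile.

7674 nmi

Δλ = 146.3712 − -160.9002 = 307.2714°; wrapped into (−180°, 180°]: -52.7286°.
Δφ = 55.9536 − -65.4659 = 121.4195°.
a = sin²(Δφ/2) + cos φ₁ · cos φ₂ · sin²(Δλ/2) = 0.806495.
c = 2·atan2(√a, √(1−a)) = 2.23064 rad → d = 6371·c ≈ 14211.38 km ≈ 7673.53 nmi.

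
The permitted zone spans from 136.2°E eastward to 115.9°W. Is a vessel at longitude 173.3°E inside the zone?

Yes

Band width going east from +136.2° to -115.9°: ((-115.9 − 136.2) mod 360) = 107.9°.
Offset of +173.3° east of the west edge: ((173.3 − 136.2) mod 360) = 37.1°.
37.1° ≤ 107.9° ⇒ inside.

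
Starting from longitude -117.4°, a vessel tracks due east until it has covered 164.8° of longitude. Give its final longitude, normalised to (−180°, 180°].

+47.4°

Start at -117.4°; shift +164.8° → +47.4°.
+47.4° already lies in (−180°, 180°].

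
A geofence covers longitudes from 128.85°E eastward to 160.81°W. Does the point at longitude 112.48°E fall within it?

No

Band width going east from +128.85° to -160.81°: ((-160.81 − 128.85) mod 360) = 70.34°.
Offset of +112.48° east of the west edge: ((112.48 − 128.85) mod 360) = 343.63°.
343.63° > 70.34° ⇒ outside.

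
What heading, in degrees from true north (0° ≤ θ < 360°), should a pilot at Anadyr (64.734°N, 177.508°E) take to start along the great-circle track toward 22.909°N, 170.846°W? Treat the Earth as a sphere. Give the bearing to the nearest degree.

164°

Δλ = -170.846 − 177.508 = -348.354°; wrapped into (−180°, 180°]: 11.646°.
θ = atan2( sin Δλ · cos φ₂ , cos φ₁ · sin φ₂ − sin φ₁ · cos φ₂ · cos Δλ )
  = atan2(0.18594, -0.64971) = 164.029° → normalised to [0°, 360°): 164.029°.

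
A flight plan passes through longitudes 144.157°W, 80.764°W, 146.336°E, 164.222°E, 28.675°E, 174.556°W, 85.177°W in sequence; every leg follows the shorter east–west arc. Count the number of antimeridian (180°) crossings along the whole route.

Leg 1: -144.157° → -80.764°, shortest Δλ = 63.393° (east) — does not cross 180°.
Leg 2: -80.764° → +146.336°, shortest Δλ = -132.9° (west) — crosses 180°.
Leg 3: +146.336° → +164.222°, shortest Δλ = 17.886° (east) — does not cross 180°.
Leg 4: +164.222° → +28.675°, shortest Δλ = -135.547° (west) — does not cross 180°.
Leg 5: +28.675° → -174.556°, shortest Δλ = 156.769° (east) — crosses 180°.
Leg 6: -174.556° → -85.177°, shortest Δλ = 89.379° (east) — does not cross 180°.
Total crossings: 2.

2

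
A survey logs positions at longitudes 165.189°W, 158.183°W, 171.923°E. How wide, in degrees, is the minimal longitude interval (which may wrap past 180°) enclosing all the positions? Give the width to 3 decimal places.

Sort the longitudes: -165.189°, -158.183°, +171.923°.
Eastward gaps between consecutive values (wrapping around): 7.006°, 330.106°, 22.888°.
Largest gap = 330.106° ⇒ minimal covering band is its complement: 360° − 330.106° = 29.894°.
Band runs from +171.923° eastward to -158.183°, crossing the antimeridian.

29.894°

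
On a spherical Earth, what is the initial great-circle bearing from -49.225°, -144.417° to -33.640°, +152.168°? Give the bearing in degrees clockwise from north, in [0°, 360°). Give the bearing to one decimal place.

Δλ = 152.168 − -144.417 = 296.585°; wrapped into (−180°, 180°]: -63.415°.
θ = atan2( sin Δλ · cos φ₂ , cos φ₁ · sin φ₂ − sin φ₁ · cos φ₂ · cos Δλ )
  = atan2(-0.74451, -0.07965) = -96.106° → normalised to [0°, 360°): 263.894°.

263.9°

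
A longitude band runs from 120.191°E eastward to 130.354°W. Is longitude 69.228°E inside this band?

No

Band width going east from +120.191° to -130.354°: ((-130.354 − 120.191) mod 360) = 109.455°.
Offset of +69.228° east of the west edge: ((69.228 − 120.191) mod 360) = 309.037°.
309.037° > 109.455° ⇒ outside.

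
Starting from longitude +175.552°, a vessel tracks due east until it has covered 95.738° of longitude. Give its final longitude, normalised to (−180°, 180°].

Start at +175.552°; shift +95.738° → +271.290°.
+271.290° lies outside (−180°, 180°]; subtract 360° → -88.710°.

-88.710°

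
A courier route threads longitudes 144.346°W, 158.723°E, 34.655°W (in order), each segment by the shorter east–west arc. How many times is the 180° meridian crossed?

Leg 1: -144.346° → +158.723°, shortest Δλ = -56.931° (west) — crosses 180°.
Leg 2: +158.723° → -34.655°, shortest Δλ = 166.622° (east) — crosses 180°.
Total crossings: 2.

2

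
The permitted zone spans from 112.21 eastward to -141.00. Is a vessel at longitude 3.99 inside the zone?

No

Band width going east from +112.21° to -141.00°: ((-141.00 − 112.21) mod 360) = 106.79°.
Offset of +3.99° east of the west edge: ((3.99 − 112.21) mod 360) = 251.78°.
251.78° > 106.79° ⇒ outside.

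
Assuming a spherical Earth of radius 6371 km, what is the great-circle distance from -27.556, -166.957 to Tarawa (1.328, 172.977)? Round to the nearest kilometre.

3862 km

Δλ = 172.977 − -166.957 = 339.934°; wrapped into (−180°, 180°]: -20.066°.
Δφ = 1.328 − -27.556 = 28.884°.
a = sin²(Δφ/2) + cos φ₁ · cos φ₂ · sin²(Δλ/2) = 0.089101.
c = 2·atan2(√a, √(1−a)) = 0.60624 rad → d = 6371·c ≈ 3862.33 km.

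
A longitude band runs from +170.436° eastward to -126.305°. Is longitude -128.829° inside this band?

Band width going east from +170.436° to -126.305°: ((-126.305 − 170.436) mod 360) = 63.259°.
Offset of -128.829° east of the west edge: ((-128.829 − 170.436) mod 360) = 60.735°.
60.735° ≤ 63.259° ⇒ inside.

Yes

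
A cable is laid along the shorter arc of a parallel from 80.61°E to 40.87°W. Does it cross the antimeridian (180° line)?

Signed shortest Δλ = ((-40.87 − 80.61 + 180) mod 360) − 180 = -121.48°.
Going west by 121.48° from +80.61° reaches -40.87° without touching 180°.

No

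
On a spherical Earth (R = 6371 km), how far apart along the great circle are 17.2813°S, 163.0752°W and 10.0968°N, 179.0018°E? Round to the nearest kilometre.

Δλ = 179.0018 − -163.0752 = 342.0770°; wrapped into (−180°, 180°]: -17.9230°.
Δφ = 10.0968 − -17.2813 = 27.3781°.
a = sin²(Δφ/2) + cos φ₁ · cos φ₂ · sin²(Δλ/2) = 0.078815.
c = 2·atan2(√a, √(1−a)) = 0.56913 rad → d = 6371·c ≈ 3625.92 km.

3626 km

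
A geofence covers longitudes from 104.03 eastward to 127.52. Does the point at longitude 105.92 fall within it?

Yes

Band width going east from +104.03° to +127.52°: ((127.52 − 104.03) mod 360) = 23.49°.
Offset of +105.92° east of the west edge: ((105.92 − 104.03) mod 360) = 1.89°.
1.89° ≤ 23.49° ⇒ inside.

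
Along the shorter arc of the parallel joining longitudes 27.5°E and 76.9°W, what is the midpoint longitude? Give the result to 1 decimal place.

Signed shortest Δλ from +27.5° to -76.9° is -104.4°.
Midpoint longitude = +27.5° + (-104.4°)/2 = +27.5° − 52.2° = -24.7°.

24.7°W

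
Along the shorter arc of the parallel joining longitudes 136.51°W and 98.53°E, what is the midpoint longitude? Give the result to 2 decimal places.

Signed shortest Δλ from -136.51° to +98.53° is -124.96°.
Midpoint longitude = -136.51° + (-124.96°)/2 = -136.51° − 62.48° = -198.99°.
Normalise into (−180°, 180°]: +161.01°.
(The naïve average (-136.51 + +98.53)/2 = -18.99° is on the wrong side of the globe.)

161.01°E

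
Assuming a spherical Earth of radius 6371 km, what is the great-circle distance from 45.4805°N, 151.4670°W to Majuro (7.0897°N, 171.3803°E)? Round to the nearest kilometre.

5562 km

Δλ = 171.3803 − -151.4670 = 322.8473°; wrapped into (−180°, 180°]: -37.1527°.
Δφ = 7.0897 − 45.4805 = -38.3908°.
a = sin²(Δφ/2) + cos φ₁ · cos φ₂ · sin²(Δλ/2) = 0.178716.
c = 2·atan2(√a, √(1−a)) = 0.87295 rad → d = 6371·c ≈ 5561.58 km.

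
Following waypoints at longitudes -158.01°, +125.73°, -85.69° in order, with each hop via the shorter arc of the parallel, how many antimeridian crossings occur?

2

Leg 1: -158.01° → +125.73°, shortest Δλ = -76.26° (west) — crosses 180°.
Leg 2: +125.73° → -85.69°, shortest Δλ = 148.58° (east) — crosses 180°.
Total crossings: 2.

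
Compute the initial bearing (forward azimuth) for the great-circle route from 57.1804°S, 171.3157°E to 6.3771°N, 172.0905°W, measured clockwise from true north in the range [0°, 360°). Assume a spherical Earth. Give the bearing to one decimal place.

18.3°

Δλ = -172.0905 − 171.3157 = -343.4062°; wrapped into (−180°, 180°]: 16.5938°.
θ = atan2( sin Δλ · cos φ₂ , cos φ₁ · sin φ₂ − sin φ₁ · cos φ₂ · cos Δλ )
  = atan2(0.28382, 0.86060) = 18.252° → normalised to [0°, 360°): 18.252°.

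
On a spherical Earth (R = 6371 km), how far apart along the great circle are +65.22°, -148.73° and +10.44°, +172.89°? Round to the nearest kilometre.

6762 km

Δλ = 172.89 − -148.73 = 321.62°; wrapped into (−180°, 180°]: -38.38°.
Δφ = 10.44 − 65.22 = -54.78°.
a = sin²(Δφ/2) + cos φ₁ · cos φ₂ · sin²(Δλ/2) = 0.256177.
c = 2·atan2(√a, √(1−a)) = 1.06140 rad → d = 6371·c ≈ 6762.21 km.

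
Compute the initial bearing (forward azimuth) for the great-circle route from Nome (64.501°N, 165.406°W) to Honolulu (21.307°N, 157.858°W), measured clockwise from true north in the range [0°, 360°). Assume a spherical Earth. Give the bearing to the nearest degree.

170°

Δλ = -157.858 − -165.406 = 7.548°.
θ = atan2( sin Δλ · cos φ₂ , cos φ₁ · sin φ₂ − sin φ₁ · cos φ₂ · cos Δλ )
  = atan2(0.12238, -0.67718) = 169.756° → normalised to [0°, 360°): 169.756°.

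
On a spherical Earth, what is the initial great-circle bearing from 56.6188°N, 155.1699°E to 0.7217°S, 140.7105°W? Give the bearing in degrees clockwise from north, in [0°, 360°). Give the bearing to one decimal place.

Δλ = -140.7105 − 155.1699 = -295.8804°; wrapped into (−180°, 180°]: 64.1196°.
θ = atan2( sin Δλ · cos φ₂ , cos φ₁ · sin φ₂ − sin φ₁ · cos φ₂ · cos Δλ )
  = atan2(0.89964, -0.37139) = 112.432° → normalised to [0°, 360°): 112.432°.

112.4°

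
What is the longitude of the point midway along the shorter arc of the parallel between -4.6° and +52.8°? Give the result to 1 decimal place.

+24.1°

Signed shortest Δλ from -4.6° to +52.8° is +57.4°.
Midpoint longitude = -4.6° + (+57.4°)/2 = -4.6° + 28.7° = +24.1°.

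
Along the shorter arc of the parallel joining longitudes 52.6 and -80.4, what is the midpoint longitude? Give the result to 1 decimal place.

-13.9°

Signed shortest Δλ from +52.6° to -80.4° is -133.0°.
Midpoint longitude = +52.6° + (-133.0°)/2 = +52.6° − 66.5° = -13.9°.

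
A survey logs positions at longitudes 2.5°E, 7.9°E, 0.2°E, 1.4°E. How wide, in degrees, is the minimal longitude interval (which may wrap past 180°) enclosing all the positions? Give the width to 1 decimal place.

7.7°

Sort the longitudes: +0.2°, +1.4°, +2.5°, +7.9°.
Eastward gaps between consecutive values (wrapping around): 1.2°, 1.1°, 5.4°, 352.3°.
Largest gap = 352.3° ⇒ minimal covering band is its complement: 360° − 352.3° = 7.7°.
Band runs from +0.2° eastward to +7.9°.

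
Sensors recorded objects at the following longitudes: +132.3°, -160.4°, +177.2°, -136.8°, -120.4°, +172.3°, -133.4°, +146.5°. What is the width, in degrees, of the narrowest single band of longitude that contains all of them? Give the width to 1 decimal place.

Sort the longitudes: -160.4°, -136.8°, -133.4°, -120.4°, +132.3°, +146.5°, +172.3°, +177.2°.
Eastward gaps between consecutive values (wrapping around): 23.6°, 3.4°, 13.0°, 252.7°, 14.2°, 25.8°, 4.9°, 22.4°.
Largest gap = 252.7° ⇒ minimal covering band is its complement: 360° − 252.7° = 107.3°.
Band runs from +132.3° eastward to -120.4°, crossing the antimeridian.

107.3°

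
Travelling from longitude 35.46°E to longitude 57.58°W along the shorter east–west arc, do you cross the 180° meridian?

Signed shortest Δλ = ((-57.58 − 35.46 + 180) mod 360) − 180 = -93.04°.
Going west by 93.04° from +35.46° reaches -57.58° without touching 180°.

No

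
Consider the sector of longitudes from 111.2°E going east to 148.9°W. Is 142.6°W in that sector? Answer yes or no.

Band width going east from +111.2° to -148.9°: ((-148.9 − 111.2) mod 360) = 99.9°.
Offset of -142.6° east of the west edge: ((-142.6 − 111.2) mod 360) = 106.2°.
106.2° > 99.9° ⇒ outside.

No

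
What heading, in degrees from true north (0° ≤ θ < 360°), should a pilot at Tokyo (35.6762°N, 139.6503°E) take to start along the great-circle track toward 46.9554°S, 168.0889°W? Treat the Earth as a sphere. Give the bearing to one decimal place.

Δλ = -168.0889 − 139.6503 = -307.7392°; wrapped into (−180°, 180°]: 52.2608°.
θ = atan2( sin Δλ · cos φ₂ , cos φ₁ · sin φ₂ − sin φ₁ · cos φ₂ · cos Δλ )
  = atan2(0.53978, -0.83732) = 147.192° → normalised to [0°, 360°): 147.192°.

147.2°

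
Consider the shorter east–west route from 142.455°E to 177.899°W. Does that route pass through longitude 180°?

Naïve |-177.899 − 142.455| = 320.354° > 180°, so the shorter arc goes the other way round — across 180°.
Signed shortest Δλ = ((-177.899 − 142.455 + 180) mod 360) − 180 = 39.646°.
Going east by 39.646° from +142.455° passes through 180° before reaching -177.899°.

Yes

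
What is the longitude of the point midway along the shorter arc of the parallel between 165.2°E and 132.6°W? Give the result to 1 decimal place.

Signed shortest Δλ from +165.2° to -132.6° is +62.2°.
Midpoint longitude = +165.2° + (+62.2°)/2 = +165.2° + 31.1° = +196.3°.
Normalise into (−180°, 180°]: -163.7°.
(The naïve average (+165.2 + -132.6)/2 = 16.3° is on the wrong side of the globe.)

163.7°W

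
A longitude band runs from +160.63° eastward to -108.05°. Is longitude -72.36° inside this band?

No

Band width going east from +160.63° to -108.05°: ((-108.05 − 160.63) mod 360) = 91.32°.
Offset of -72.36° east of the west edge: ((-72.36 − 160.63) mod 360) = 127.01°.
127.01° > 91.32° ⇒ outside.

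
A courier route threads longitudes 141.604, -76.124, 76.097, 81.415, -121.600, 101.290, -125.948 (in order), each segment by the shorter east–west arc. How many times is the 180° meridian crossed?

4

Leg 1: +141.604° → -76.124°, shortest Δλ = 142.272° (east) — crosses 180°.
Leg 2: -76.124° → +76.097°, shortest Δλ = 152.221° (east) — does not cross 180°.
Leg 3: +76.097° → +81.415°, shortest Δλ = 5.318° (east) — does not cross 180°.
Leg 4: +81.415° → -121.600°, shortest Δλ = 156.985° (east) — crosses 180°.
Leg 5: -121.600° → +101.290°, shortest Δλ = -137.11° (west) — crosses 180°.
Leg 6: +101.290° → -125.948°, shortest Δλ = 132.762° (east) — crosses 180°.
Total crossings: 4.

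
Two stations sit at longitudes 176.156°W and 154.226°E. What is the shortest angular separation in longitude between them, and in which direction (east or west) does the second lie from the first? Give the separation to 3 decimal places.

Raw difference: 154.226 − -176.156 = 330.382°.
Normalise into (−180°, 180°]: 330.382° − 360° = -29.618°.
Negative ⇒ the second point lies to the west; separation 29.618°.

29.618° west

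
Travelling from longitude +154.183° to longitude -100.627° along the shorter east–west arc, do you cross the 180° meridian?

Yes

Naïve |-100.627 − 154.183| = 254.81° > 180°, so the shorter arc goes the other way round — across 180°.
Signed shortest Δλ = ((-100.627 − 154.183 + 180) mod 360) − 180 = 105.19°.
Going east by 105.19° from +154.183° passes through 180° before reaching -100.627°.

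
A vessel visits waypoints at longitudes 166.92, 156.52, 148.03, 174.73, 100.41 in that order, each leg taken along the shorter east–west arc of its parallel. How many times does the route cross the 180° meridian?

Leg 1: +166.92° → +156.52°, shortest Δλ = -10.4° (west) — does not cross 180°.
Leg 2: +156.52° → +148.03°, shortest Δλ = -8.49° (west) — does not cross 180°.
Leg 3: +148.03° → +174.73°, shortest Δλ = 26.7° (east) — does not cross 180°.
Leg 4: +174.73° → +100.41°, shortest Δλ = -74.32° (west) — does not cross 180°.
Total crossings: 0.

0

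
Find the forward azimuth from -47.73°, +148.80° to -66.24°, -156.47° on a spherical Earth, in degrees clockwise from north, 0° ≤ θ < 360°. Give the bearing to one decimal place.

Δλ = -156.47 − 148.80 = -305.27°; wrapped into (−180°, 180°]: 54.73°.
θ = atan2( sin Δλ · cos φ₂ , cos φ₁ · sin φ₂ − sin φ₁ · cos φ₂ · cos Δλ )
  = atan2(0.32895, -0.44346) = 143.433° → normalised to [0°, 360°): 143.433°.

143.4°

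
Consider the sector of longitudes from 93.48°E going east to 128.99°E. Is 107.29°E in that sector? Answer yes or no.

Yes

Band width going east from +93.48° to +128.99°: ((128.99 − 93.48) mod 360) = 35.51°.
Offset of +107.29° east of the west edge: ((107.29 − 93.48) mod 360) = 13.81°.
13.81° ≤ 35.51° ⇒ inside.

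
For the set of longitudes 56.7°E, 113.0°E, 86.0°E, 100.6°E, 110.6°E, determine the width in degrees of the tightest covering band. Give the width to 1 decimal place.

56.3°

Sort the longitudes: +56.7°, +86.0°, +100.6°, +110.6°, +113.0°.
Eastward gaps between consecutive values (wrapping around): 29.3°, 14.6°, 10.0°, 2.4°, 303.7°.
Largest gap = 303.7° ⇒ minimal covering band is its complement: 360° − 303.7° = 56.3°.
Band runs from +56.7° eastward to +113.0°.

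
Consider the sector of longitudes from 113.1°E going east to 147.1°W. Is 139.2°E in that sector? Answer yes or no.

Band width going east from +113.1° to -147.1°: ((-147.1 − 113.1) mod 360) = 99.8°.
Offset of +139.2° east of the west edge: ((139.2 − 113.1) mod 360) = 26.1°.
26.1° ≤ 99.8° ⇒ inside.

Yes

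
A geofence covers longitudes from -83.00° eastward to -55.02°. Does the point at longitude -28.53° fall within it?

No

Band width going east from -83.00° to -55.02°: ((-55.02 − -83.00) mod 360) = 27.98°.
Offset of -28.53° east of the west edge: ((-28.53 − -83.00) mod 360) = 54.47°.
54.47° > 27.98° ⇒ outside.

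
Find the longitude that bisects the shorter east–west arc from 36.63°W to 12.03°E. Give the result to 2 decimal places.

Signed shortest Δλ from -36.63° to +12.03° is +48.66°.
Midpoint longitude = -36.63° + (+48.66°)/2 = -36.63° + 24.33° = -12.30°.

12.30°W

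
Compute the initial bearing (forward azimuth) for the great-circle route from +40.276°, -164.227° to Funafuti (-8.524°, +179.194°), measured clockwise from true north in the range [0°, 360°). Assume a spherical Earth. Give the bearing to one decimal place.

201.2°

Δλ = 179.194 − -164.227 = 343.421°; wrapped into (−180°, 180°]: -16.579°.
θ = atan2( sin Δλ · cos φ₂ , cos φ₁ · sin φ₂ − sin φ₁ · cos φ₂ · cos Δλ )
  = atan2(-0.28219, -0.72584) = -158.755° → normalised to [0°, 360°): 201.245°.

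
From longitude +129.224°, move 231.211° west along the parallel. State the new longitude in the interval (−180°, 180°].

Start at +129.224°; shift −231.211° → -101.987°.
-101.987° already lies in (−180°, 180°].

-101.987°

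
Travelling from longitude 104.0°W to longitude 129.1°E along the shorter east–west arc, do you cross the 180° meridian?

Naïve |129.1 − -104.0| = 233.1° > 180°, so the shorter arc goes the other way round — across 180°.
Signed shortest Δλ = ((129.1 − -104.0 + 180) mod 360) − 180 = -126.9°.
Going west by 126.9° from -104.0° passes through 180° before reaching +129.1°.

Yes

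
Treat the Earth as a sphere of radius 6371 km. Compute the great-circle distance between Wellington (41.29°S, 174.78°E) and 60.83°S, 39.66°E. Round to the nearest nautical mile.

Δλ = 39.66 − 174.78 = -135.12°.
Δφ = -60.83 − -41.29 = -19.54°.
a = sin²(Δφ/2) + cos φ₁ · cos φ₂ · sin²(Δλ/2) = 0.341659.
c = 2·atan2(√a, √(1−a)) = 1.24857 rad → d = 6371·c ≈ 7954.62 km ≈ 4295.15 nmi.

4295 nmi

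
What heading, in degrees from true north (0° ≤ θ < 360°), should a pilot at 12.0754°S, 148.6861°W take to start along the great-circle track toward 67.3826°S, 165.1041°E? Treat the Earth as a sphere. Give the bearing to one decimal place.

198.1°

Δλ = 165.1041 − -148.6861 = 313.7902°; wrapped into (−180°, 180°]: -46.2098°.
θ = atan2( sin Δλ · cos φ₂ , cos φ₁ · sin φ₂ − sin φ₁ · cos φ₂ · cos Δλ )
  = atan2(-0.27762, -0.84699) = -161.853° → normalised to [0°, 360°): 198.147°.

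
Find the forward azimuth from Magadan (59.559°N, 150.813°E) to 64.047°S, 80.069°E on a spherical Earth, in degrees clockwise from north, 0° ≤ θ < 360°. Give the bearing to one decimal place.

Δλ = 80.069 − 150.813 = -70.744°.
θ = atan2( sin Δλ · cos φ₂ , cos φ₁ · sin φ₂ − sin φ₁ · cos φ₂ · cos Δλ )
  = atan2(-0.41315, -0.57999) = -144.536° → normalised to [0°, 360°): 215.464°.

215.5°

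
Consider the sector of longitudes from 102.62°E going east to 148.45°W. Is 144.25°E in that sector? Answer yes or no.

Yes

Band width going east from +102.62° to -148.45°: ((-148.45 − 102.62) mod 360) = 108.93°.
Offset of +144.25° east of the west edge: ((144.25 − 102.62) mod 360) = 41.63°.
41.63° ≤ 108.93° ⇒ inside.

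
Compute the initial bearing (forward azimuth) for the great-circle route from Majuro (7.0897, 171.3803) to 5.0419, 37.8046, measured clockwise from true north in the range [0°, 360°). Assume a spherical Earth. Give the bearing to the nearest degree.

283°

Δλ = 37.8046 − 171.3803 = -133.5757°.
θ = atan2( sin Δλ · cos φ₂ , cos φ₁ · sin φ₂ − sin φ₁ · cos φ₂ · cos Δλ )
  = atan2(-0.72166, 0.17196) = -76.597° → normalised to [0°, 360°): 283.403°.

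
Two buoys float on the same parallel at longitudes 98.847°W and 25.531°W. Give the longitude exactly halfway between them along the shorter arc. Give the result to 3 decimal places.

Signed shortest Δλ from -98.847° to -25.531° is +73.316°.
Midpoint longitude = -98.847° + (+73.316°)/2 = -98.847° + 36.658° = -62.189°.

62.189°W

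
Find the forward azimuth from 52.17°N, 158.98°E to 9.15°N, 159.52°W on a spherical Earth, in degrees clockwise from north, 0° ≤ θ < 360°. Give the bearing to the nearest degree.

Δλ = -159.52 − 158.98 = -318.50°; wrapped into (−180°, 180°]: 41.50°.
θ = atan2( sin Δλ · cos φ₂ , cos φ₁ · sin φ₂ − sin φ₁ · cos φ₂ · cos Δλ )
  = atan2(0.65419, -0.48649) = 126.637° → normalised to [0°, 360°): 126.637°.

127°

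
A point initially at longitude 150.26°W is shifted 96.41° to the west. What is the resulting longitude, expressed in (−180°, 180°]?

113.33°E

Start at -150.26°; shift −96.41° → -246.67°.
-246.67° lies outside (−180°, 180°]; add 360° → +113.33°.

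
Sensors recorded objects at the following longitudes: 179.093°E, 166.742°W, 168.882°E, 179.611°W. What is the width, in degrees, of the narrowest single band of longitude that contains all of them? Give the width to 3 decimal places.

24.376°

Sort the longitudes: -179.611°, -166.742°, +168.882°, +179.093°.
Eastward gaps between consecutive values (wrapping around): 12.869°, 335.624°, 10.211°, 1.296°.
Largest gap = 335.624° ⇒ minimal covering band is its complement: 360° − 335.624° = 24.376°.
Band runs from +168.882° eastward to -166.742°, crossing the antimeridian.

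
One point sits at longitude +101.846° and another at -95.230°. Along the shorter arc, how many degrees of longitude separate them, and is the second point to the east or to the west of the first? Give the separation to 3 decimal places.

Raw difference: -95.230 − 101.846 = -197.076°.
Normalise into (−180°, 180°]: -197.076° + 360° = 162.924°.
Positive ⇒ the second point lies to the east; separation 162.924°.

162.924° east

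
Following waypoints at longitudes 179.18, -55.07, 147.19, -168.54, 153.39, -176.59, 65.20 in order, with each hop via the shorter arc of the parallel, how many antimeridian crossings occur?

6

Leg 1: +179.18° → -55.07°, shortest Δλ = 125.75° (east) — crosses 180°.
Leg 2: -55.07° → +147.19°, shortest Δλ = -157.74° (west) — crosses 180°.
Leg 3: +147.19° → -168.54°, shortest Δλ = 44.27° (east) — crosses 180°.
Leg 4: -168.54° → +153.39°, shortest Δλ = -38.07° (west) — crosses 180°.
Leg 5: +153.39° → -176.59°, shortest Δλ = 30.02° (east) — crosses 180°.
Leg 6: -176.59° → +65.20°, shortest Δλ = -118.21° (west) — crosses 180°.
Total crossings: 6.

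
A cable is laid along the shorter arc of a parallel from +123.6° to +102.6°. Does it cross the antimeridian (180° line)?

No

Signed shortest Δλ = ((102.6 − 123.6 + 180) mod 360) − 180 = -21.0°.
Going west by 21.0° from +123.6° reaches +102.6° without touching 180°.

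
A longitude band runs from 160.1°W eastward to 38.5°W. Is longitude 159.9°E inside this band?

No

Band width going east from -160.1° to -38.5°: ((-38.5 − -160.1) mod 360) = 121.6°.
Offset of +159.9° east of the west edge: ((159.9 − -160.1) mod 360) = 320.0°.
320.0° > 121.6° ⇒ outside.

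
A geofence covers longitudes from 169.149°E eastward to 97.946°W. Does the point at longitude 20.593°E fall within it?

No

Band width going east from +169.149° to -97.946°: ((-97.946 − 169.149) mod 360) = 92.905°.
Offset of +20.593° east of the west edge: ((20.593 − 169.149) mod 360) = 211.444°.
211.444° > 92.905° ⇒ outside.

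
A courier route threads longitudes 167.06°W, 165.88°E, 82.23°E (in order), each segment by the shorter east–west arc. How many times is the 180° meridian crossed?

1

Leg 1: -167.06° → +165.88°, shortest Δλ = -27.06° (west) — crosses 180°.
Leg 2: +165.88° → +82.23°, shortest Δλ = -83.65° (west) — does not cross 180°.
Total crossings: 1.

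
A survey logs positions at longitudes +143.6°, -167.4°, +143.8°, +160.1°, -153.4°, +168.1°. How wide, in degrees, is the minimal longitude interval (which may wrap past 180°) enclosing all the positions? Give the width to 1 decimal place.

Sort the longitudes: -167.4°, -153.4°, +143.6°, +143.8°, +160.1°, +168.1°.
Eastward gaps between consecutive values (wrapping around): 14.0°, 297.0°, 0.2°, 16.3°, 8.0°, 24.5°.
Largest gap = 297.0° ⇒ minimal covering band is its complement: 360° − 297.0° = 63.0°.
Band runs from +143.6° eastward to -153.4°, crossing the antimeridian.

63.0°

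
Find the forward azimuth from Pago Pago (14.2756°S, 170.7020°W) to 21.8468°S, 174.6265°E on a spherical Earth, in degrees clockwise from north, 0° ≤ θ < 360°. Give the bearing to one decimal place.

239.4°

Δλ = 174.6265 − -170.7020 = 345.3285°; wrapped into (−180°, 180°]: -14.6715°.
θ = atan2( sin Δλ · cos φ₂ , cos φ₁ · sin φ₂ − sin φ₁ · cos φ₂ · cos Δλ )
  = atan2(-0.23509, -0.13922) = -120.634° → normalised to [0°, 360°): 239.366°.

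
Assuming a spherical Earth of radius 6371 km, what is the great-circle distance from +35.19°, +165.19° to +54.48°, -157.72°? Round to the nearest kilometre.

Δλ = -157.72 − 165.19 = -322.91°; wrapped into (−180°, 180°]: 37.09°.
Δφ = 54.48 − 35.19 = 19.29°.
a = sin²(Δφ/2) + cos φ₁ · cos φ₂ · sin²(Δλ/2) = 0.076100.
c = 2·atan2(√a, √(1−a)) = 0.55897 rad → d = 6371·c ≈ 3561.22 km.

3561 km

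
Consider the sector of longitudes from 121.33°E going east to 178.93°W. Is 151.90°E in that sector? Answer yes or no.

Yes

Band width going east from +121.33° to -178.93°: ((-178.93 − 121.33) mod 360) = 59.74°.
Offset of +151.90° east of the west edge: ((151.90 − 121.33) mod 360) = 30.57°.
30.57° ≤ 59.74° ⇒ inside.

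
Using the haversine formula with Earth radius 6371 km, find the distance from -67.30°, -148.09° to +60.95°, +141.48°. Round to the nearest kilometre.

15350 km

Δλ = 141.48 − -148.09 = 289.57°; wrapped into (−180°, 180°]: -70.43°.
Δφ = 60.95 − -67.30 = 128.25°.
a = sin²(Δφ/2) + cos φ₁ · cos φ₂ · sin²(Δλ/2) = 0.871857.
c = 2·atan2(√a, √(1−a)) = 2.40940 rad → d = 6371·c ≈ 15350.31 km.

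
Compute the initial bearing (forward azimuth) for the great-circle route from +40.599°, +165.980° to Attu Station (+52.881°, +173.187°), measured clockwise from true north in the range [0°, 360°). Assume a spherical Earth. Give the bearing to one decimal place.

19.3°

Δλ = 173.187 − 165.980 = 7.207°.
θ = atan2( sin Δλ · cos φ₂ , cos φ₁ · sin φ₂ − sin φ₁ · cos φ₂ · cos Δλ )
  = atan2(0.07571, 0.21583) = 19.330° → normalised to [0°, 360°): 19.330°.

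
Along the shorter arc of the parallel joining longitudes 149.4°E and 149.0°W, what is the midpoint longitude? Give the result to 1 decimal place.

179.8°W

Signed shortest Δλ from +149.4° to -149.0° is +61.6°.
Midpoint longitude = +149.4° + (+61.6°)/2 = +149.4° + 30.8° = +180.2°.
Normalise into (−180°, 180°]: -179.8°.
(The naïve average (+149.4 + -149.0)/2 = 0.2° is on the wrong side of the globe.)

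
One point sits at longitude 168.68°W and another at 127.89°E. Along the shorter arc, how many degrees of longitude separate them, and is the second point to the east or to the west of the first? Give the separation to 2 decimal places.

Raw difference: 127.89 − -168.68 = 296.57°.
Normalise into (−180°, 180°]: 296.57° − 360° = -63.43°.
Negative ⇒ the second point lies to the west; separation 63.43°.

63.43° west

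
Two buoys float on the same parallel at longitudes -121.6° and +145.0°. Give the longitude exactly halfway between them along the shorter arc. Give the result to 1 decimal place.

-168.3°

Signed shortest Δλ from -121.6° to +145.0° is -93.4°.
Midpoint longitude = -121.6° + (-93.4°)/2 = -121.6° − 46.7° = -168.3°.
(The naïve average (-121.6 + +145.0)/2 = 11.7° is on the wrong side of the globe.)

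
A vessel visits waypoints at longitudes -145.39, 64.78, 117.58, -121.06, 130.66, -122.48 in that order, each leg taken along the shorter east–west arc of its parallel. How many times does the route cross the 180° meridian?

Leg 1: -145.39° → +64.78°, shortest Δλ = -149.83° (west) — crosses 180°.
Leg 2: +64.78° → +117.58°, shortest Δλ = 52.8° (east) — does not cross 180°.
Leg 3: +117.58° → -121.06°, shortest Δλ = 121.36° (east) — crosses 180°.
Leg 4: -121.06° → +130.66°, shortest Δλ = -108.28° (west) — crosses 180°.
Leg 5: +130.66° → -122.48°, shortest Δλ = 106.86° (east) — crosses 180°.
Total crossings: 4.

4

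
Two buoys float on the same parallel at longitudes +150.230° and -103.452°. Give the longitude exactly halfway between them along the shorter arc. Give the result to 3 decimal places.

Signed shortest Δλ from +150.230° to -103.452° is +106.318°.
Midpoint longitude = +150.230° + (+106.318°)/2 = +150.230° + 53.159° = +203.389°.
Normalise into (−180°, 180°]: -156.611°.
(The naïve average (+150.230 + -103.452)/2 = 23.389° is on the wrong side of the globe.)

-156.611°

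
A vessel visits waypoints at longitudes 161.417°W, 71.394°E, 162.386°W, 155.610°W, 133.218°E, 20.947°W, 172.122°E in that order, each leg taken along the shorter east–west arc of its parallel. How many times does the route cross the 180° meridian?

Leg 1: -161.417° → +71.394°, shortest Δλ = -127.189° (west) — crosses 180°.
Leg 2: +71.394° → -162.386°, shortest Δλ = 126.22° (east) — crosses 180°.
Leg 3: -162.386° → -155.610°, shortest Δλ = 6.776° (east) — does not cross 180°.
Leg 4: -155.610° → +133.218°, shortest Δλ = -71.172° (west) — crosses 180°.
Leg 5: +133.218° → -20.947°, shortest Δλ = -154.165° (west) — does not cross 180°.
Leg 6: -20.947° → +172.122°, shortest Δλ = -166.931° (west) — crosses 180°.
Total crossings: 4.

4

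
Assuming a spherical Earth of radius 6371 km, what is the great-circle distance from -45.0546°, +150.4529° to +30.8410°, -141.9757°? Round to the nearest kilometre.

10847 km

Δλ = -141.9757 − 150.4529 = -292.4286°; wrapped into (−180°, 180°]: 67.5714°.
Δφ = 30.8410 − -45.0546 = 75.8956°.
a = sin²(Δφ/2) + cos φ₁ · cos φ₂ · sin²(Δλ/2) = 0.565718.
c = 2·atan2(√a, √(1−a)) = 1.70261 rad → d = 6371·c ≈ 10847.35 km.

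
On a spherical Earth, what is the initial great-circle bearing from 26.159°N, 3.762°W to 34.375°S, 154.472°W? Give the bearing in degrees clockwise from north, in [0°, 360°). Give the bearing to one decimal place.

Δλ = -154.472 − -3.762 = -150.710°.
θ = atan2( sin Δλ · cos φ₂ , cos φ₁ · sin φ₂ − sin φ₁ · cos φ₂ · cos Δλ )
  = atan2(-0.40379, -0.18942) = -115.132° → normalised to [0°, 360°): 244.868°.

244.9°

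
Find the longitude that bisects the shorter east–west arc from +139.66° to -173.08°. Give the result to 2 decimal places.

+163.29°

Signed shortest Δλ from +139.66° to -173.08° is +47.26°.
Midpoint longitude = +139.66° + (+47.26°)/2 = +139.66° + 23.63° = +163.29°.
(The naïve average (+139.66 + -173.08)/2 = -16.71° is on the wrong side of the globe.)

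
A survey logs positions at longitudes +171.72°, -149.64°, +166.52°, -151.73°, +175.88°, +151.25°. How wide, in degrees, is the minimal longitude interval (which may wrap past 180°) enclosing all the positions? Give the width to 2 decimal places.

Sort the longitudes: -151.73°, -149.64°, +151.25°, +166.52°, +171.72°, +175.88°.
Eastward gaps between consecutive values (wrapping around): 2.09°, 300.89°, 15.27°, 5.20°, 4.16°, 32.39°.
Largest gap = 300.89° ⇒ minimal covering band is its complement: 360° − 300.89° = 59.11°.
Band runs from +151.25° eastward to -149.64°, crossing the antimeridian.

59.11°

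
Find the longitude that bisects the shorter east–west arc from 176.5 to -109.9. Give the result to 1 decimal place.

Signed shortest Δλ from +176.5° to -109.9° is +73.6°.
Midpoint longitude = +176.5° + (+73.6°)/2 = +176.5° + 36.8° = +213.3°.
Normalise into (−180°, 180°]: -146.7°.
(The naïve average (+176.5 + -109.9)/2 = 33.3° is on the wrong side of the globe.)

-146.7°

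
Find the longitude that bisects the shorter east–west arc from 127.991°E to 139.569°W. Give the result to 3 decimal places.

Signed shortest Δλ from +127.991° to -139.569° is +92.440°.
Midpoint longitude = +127.991° + (+92.440°)/2 = +127.991° + 46.220° = +174.211°.
(The naïve average (+127.991 + -139.569)/2 = -5.789° is on the wrong side of the globe.)

174.211°E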